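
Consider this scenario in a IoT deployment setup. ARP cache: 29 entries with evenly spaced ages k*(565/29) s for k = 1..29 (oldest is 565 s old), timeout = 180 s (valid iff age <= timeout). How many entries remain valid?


Ages are k * 565/29 s for k = 1..29 (spacing = 19.4828 s).
Entry k is valid iff k * 565/29 <= 180 iff k <= 29 * 180 / 565 = 9.2389
n_valid = floor(9.2389) = 9
(n_stale = 29 - 9 = 20)

9


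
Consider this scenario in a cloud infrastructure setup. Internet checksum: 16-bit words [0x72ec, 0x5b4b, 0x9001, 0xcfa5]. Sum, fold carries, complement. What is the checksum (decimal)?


Given words: [0x72ec, 0x5b4b, 0x9001, 0xcfa5]
Step 1: Sum all words
Raw sum = 29420 + 23371 + 36865 + 53157 = 142813
Step 2: Fold carry: (11741 + 2) = 11743
One's complement = ~11743 & 0xFFFF = 53792

53792


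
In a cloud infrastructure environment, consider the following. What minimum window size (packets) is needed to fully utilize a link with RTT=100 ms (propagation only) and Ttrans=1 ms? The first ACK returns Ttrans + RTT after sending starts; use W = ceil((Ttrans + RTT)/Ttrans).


Given: Ttrans = 1 ms, RTT = 100 ms (= 2 * Tprop, Tprop = 50 ms)
Time until first ACK returns = Ttrans + RTT = 1 + 100 = 101 ms
Need W * Ttrans >= Ttrans + RTT  ->  W >= (Ttrans + RTT) / Ttrans
(Ttrans + RTT) / Ttrans = 101 / 1 = 101
W_min = ceil(101) = 101

101


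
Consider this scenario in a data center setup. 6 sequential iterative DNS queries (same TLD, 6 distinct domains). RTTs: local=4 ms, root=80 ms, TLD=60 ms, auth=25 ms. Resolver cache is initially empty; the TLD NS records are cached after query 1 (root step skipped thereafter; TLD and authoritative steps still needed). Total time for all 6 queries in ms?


Lookup 1 (cold cache): local + root + TLD + auth = 4 + 80 + 60 + 25 = 169 ms
Lookups 2..6 (TLD NS cached -> skip root; new domain -> still ask TLD and auth): local + TLD + auth = 4 + 60 + 25 = 89 ms each
Remaining 5 lookups: 5 * 89 = 445 ms
Total = 169 + 445 = 614 ms

614


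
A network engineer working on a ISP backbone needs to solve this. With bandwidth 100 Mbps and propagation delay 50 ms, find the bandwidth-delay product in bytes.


Given: bandwidth = 100 Mbps, delay = 50 ms
BDP in bits = 100 * 10^6 * 50 / 1000
BDP in bits = 5000000
BDP in bytes = 5000000 / 8 = 625000

625000


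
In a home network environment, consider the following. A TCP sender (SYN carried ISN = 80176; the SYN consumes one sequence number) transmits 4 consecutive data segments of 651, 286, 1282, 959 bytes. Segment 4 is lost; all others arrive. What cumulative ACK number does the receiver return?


SYN uses sequence number 80176; first data byte = ISN + 1 = 80177.
Segment 1: SEQ = 80177, len = 651 B, covers [80177, 80827]
Segment 2: SEQ = 80828, len = 286 B, covers [80828, 81113]
Segment 3: SEQ = 81114, len = 1282 B, covers [81114, 82395]
Segment 4: SEQ = 82396, len = 959 B, covers [82396, 83354] [LOST]
In-order data received: bytes [80177, 82395] (segments 1..3).
Segment 4 missing -> gap begins at byte 82396.
Cumulative ACK = next expected in-order byte = 80177 + 651 + 286 + 1282 = 82396

82396


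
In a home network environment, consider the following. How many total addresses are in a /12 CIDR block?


Given: CIDR prefix /12
Host bits = 32 - 12 = 20
Total addresses = 2^20 = 1048576

1048576


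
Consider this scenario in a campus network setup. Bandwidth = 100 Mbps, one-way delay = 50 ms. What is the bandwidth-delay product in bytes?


Given: bandwidth = 100 Mbps, delay = 50 ms
BDP in bits = 100 * 10^6 * 50 / 1000
BDP in bits = 5000000
BDP in bytes = 5000000 / 8 = 625000

625000


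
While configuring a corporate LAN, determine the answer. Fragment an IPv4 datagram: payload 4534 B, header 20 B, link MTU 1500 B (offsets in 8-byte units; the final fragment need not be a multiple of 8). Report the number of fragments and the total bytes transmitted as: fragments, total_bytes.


Max data per non-final fragment = floor((MTU - header)/8)*8 = floor((1500 - 20)/8)*8 = floor(1480/8)*8 = 1480 B
Final fragment needs no 8-byte alignment: it can carry up to MTU - header = 1480 B
Non-final fragments needed = ceil((payload - 1480) / 1480) = ceil(3054/1480) = ceil(2.0635) = 3
Number of fragments = 3 + 1 = 4
Fragment sizes (data): 3 * 1480 B + 94 B (last, 94 <= 1480 OK)
Total bytes sent = payload + n_frags * header = 4534 + 4*20 = 4534 + 80 = 4614 B

4, 4614


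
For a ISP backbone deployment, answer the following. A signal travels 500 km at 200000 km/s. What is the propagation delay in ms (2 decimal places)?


Given: distance = 500 km, speed = 200000 km/s
Delay = distance / speed = 500 / 200000 seconds
Delay in ms = 500 * 1000 / 200000
Delay = 2.5000 ms
Rounded to 2 dp = 2.50 ms

2.50


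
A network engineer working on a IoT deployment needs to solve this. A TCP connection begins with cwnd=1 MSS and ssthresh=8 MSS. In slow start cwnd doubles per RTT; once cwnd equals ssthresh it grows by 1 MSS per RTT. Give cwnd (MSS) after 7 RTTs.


RTT 0: cwnd = 1 MSS (initial)
RTT 1: cwnd = 2 MSS (slow start, doubled)
RTT 2: cwnd = 4 MSS (slow start, doubled)
RTT 3: cwnd = 8 MSS (slow start, doubled)
RTT 4: cwnd = 9 MSS (congestion avoidance, +1)
RTT 5: cwnd = 10 MSS (congestion avoidance, +1)
RTT 6: cwnd = 11 MSS (congestion avoidance, +1)
RTT 7: cwnd = 12 MSS (congestion avoidance, +1)

12


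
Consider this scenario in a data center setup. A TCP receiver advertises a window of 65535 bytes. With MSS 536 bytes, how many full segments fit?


Given: RWND = 65535 bytes, MSS = 536 bytes
Full segments = floor(RWND / MSS)
Full segments = floor(65535 / 536)
Full segments = floor(122.2668) = 122

122


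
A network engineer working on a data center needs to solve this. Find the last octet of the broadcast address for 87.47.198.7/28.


Given: IP = 87.47.198.7, prefix = /28
Host bits = 32 - 28 = 4
Network last octet = 7 AND mask = 0
Host part size = 2^4 - 1 = 15
Broadcast last octet = 0 OR 15 = 15

15


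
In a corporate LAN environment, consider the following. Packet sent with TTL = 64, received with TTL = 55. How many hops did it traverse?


Given: initial TTL = 64, received TTL = 55
Hops = initial TTL - received TTL
Hops = 64 - 55 = 9

9


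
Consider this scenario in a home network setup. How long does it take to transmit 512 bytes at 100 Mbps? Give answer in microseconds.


Given: packet = 512 bytes, bandwidth = 100 Mbps
Packet in bits = 512 * 8 = 4096 bits
Bandwidth = 100 * 10^6 = 100000000 bps
Time = 4096 / 100000000 seconds
Time in us = 4096 * 10^6 / 100000000 = 40.96

40.96


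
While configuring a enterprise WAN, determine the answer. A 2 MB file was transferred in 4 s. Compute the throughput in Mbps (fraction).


Given: file = 2 MB, time = 4 s
File in Mb = 2 * 8 = 16 Mb
Throughput = 16 / 4 Mbps
Throughput = 4 Mbps

4


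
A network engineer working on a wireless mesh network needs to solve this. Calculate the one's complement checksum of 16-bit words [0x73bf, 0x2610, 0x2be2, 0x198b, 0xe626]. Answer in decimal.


Given words: [0x73bf, 0x2610, 0x2be2, 0x198b, 0xe626]
Step 1: Sum all words
Raw sum = 29631 + 9744 + 11234 + 6539 + 58918 = 116066
Step 2: Fold carry: (50530 + 1) = 50531
One's complement = ~50531 & 0xFFFF = 15004

15004


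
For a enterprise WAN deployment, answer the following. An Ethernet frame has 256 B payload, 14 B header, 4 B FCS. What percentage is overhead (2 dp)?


Given: payload = 256 B, header = 14 B, trailer = 4 B
Overhead bytes = header + trailer = 14 + 4 = 18
Total frame = payload + overhead = 256 + 18 = 274
Overhead % = 18 / 274 * 100 = 6.5693% -> 6.57% (2 dp)

6.57


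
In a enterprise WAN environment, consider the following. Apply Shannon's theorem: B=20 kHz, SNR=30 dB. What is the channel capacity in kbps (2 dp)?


Given: B = 20 kHz, SNR = 30 dB
SNR linear = 10^(30/10) = 1000
1 + SNR = 1001
log2(1001) = 9.9672262588
C = 20 * 1000 * 9.9672262588 = 199344.5252 bps
C = 199.344525 kbps -> 199.34 kbps (2 dp)

199.34


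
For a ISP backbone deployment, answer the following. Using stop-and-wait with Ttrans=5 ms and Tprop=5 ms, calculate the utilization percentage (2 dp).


Given: Ttrans = 5 ms, Tprop = 5 ms
RTT = 2 * Tprop = 2 * 5 = 10 ms
U = Ttrans / (Ttrans + RTT)
U = 5 / (5 + 10)
U = 5 / 15 = 0.333333
U% = 33.33%

33.33


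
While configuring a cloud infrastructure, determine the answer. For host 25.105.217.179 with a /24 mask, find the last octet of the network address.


Given: IP = 25.105.217.179, prefix = /24
Subnet mask = 255.255.255.0
Last octet of IP: 179
Last octet of mask: 0
Network last octet = 179 AND 0 = 0

0


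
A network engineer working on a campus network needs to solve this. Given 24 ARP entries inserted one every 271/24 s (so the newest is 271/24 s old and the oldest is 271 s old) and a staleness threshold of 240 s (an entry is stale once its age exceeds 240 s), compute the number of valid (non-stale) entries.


Ages are k * 271/24 s for k = 1..24 (spacing = 11.2917 s).
Entry k is valid iff k * 271/24 <= 240 iff k <= 24 * 240 / 271 = 21.2546
n_valid = floor(21.2546) = 21
(n_stale = 24 - 21 = 3)

21


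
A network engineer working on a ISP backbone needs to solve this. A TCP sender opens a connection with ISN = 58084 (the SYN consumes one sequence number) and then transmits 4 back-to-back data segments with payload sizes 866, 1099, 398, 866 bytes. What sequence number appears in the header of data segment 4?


The SYN occupies sequence number ISN = 58084, so the first data byte is ISN + 1 = 58085.
SEQ of data segment i = (ISN + 1) + sum of payload sizes of segments 1..i-1.
Segment 1: SEQ = 58085, payload = 866 bytes
Segment 2: SEQ = 58951, payload = 1099 bytes
Segment 3: SEQ = 60050, payload = 398 bytes
Segment 4: SEQ = 60448, payload = 866 bytes
SEQ of segment 4 = 58085 + 866 + 1099 + 398 = 60448

60448


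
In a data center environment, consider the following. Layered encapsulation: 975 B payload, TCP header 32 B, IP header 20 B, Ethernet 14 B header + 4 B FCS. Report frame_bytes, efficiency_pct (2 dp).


TCP segment = 975 + 32 = 1007 B
IP packet = 1007 + 20 = 1027 B
Ethernet frame = 1027 + 14 + 4 = 1045 B
Efficiency = app / frame = 975 / 1045 = 0.933014 = 93.3014% -> 93.30% (2 dp)

1045, 93.30


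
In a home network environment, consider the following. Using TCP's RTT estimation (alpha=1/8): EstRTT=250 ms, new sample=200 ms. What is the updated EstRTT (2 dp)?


Given: EstRTT = 250 ms, SampleRTT = 200 ms, alpha = 1/8
New EstRTT = (1 - alpha) * EstRTT + alpha * SampleRTT
(7/8) * 250 = 218.75
(1/8) * 200 = 25
New EstRTT = 218.75 + 25 = 243.75 ms -> 243.75 ms (2 dp)

243.75


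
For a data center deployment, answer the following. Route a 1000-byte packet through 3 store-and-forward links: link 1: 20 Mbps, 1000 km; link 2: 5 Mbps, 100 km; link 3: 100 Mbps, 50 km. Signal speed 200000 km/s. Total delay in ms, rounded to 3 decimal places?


Packet = 1000 bytes = 8000 bits. Store-and-forward: sum (t_trans + t_prop) per link.
Link 1: t_trans = 8000/(20*10^6) s = 0.4000 ms; t_prop = 1000/200000 s = 5.0000 ms; subtotal = 5.4000 ms
Link 2: t_trans = 8000/(5*10^6) s = 1.6000 ms; t_prop = 100/200000 s = 0.5000 ms; subtotal = 2.1000 ms
Link 3: t_trans = 8000/(100*10^6) s = 0.0800 ms; t_prop = 50/200000 s = 0.2500 ms; subtotal = 0.3300 ms
End-to-end = 5.4000 + 2.1000 + 0.3300 = 7.8300 ms -> 7.830 ms (3 dp)

7.830


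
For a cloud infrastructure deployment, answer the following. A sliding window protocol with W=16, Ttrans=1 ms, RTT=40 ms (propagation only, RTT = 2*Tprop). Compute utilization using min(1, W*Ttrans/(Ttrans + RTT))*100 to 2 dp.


Given: W = 16, Ttrans = 1 ms, RTT = 40 ms (= 2 * Tprop, Tprop = 20 ms)
Cycle time = Ttrans + RTT = 1 + 40 = 41 ms (first packet sent until its ACK returns)
W * Ttrans = 16 * 1 = 16 ms of sending per cycle
W * Ttrans / (Ttrans + RTT) = 16 / 41 = 0.390244
U = min(1, 0.390244) = 0.390244
U% = 39.02%

39.02


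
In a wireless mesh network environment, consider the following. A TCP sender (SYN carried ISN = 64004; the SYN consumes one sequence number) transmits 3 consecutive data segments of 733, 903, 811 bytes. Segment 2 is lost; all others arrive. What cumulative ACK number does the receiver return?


SYN uses sequence number 64004; first data byte = ISN + 1 = 64005.
Segment 1: SEQ = 64005, len = 733 B, covers [64005, 64737]
Segment 2: SEQ = 64738, len = 903 B, covers [64738, 65640] [LOST]
Segment 3: SEQ = 65641, len = 811 B, covers [65641, 66451]
In-order data received: bytes [64005, 64737] (segments 1..1).
Segment 2 missing -> gap begins at byte 64738; later segments buffered out of order.
Cumulative ACK = next expected in-order byte = 64005 + 733 = 64738

64738


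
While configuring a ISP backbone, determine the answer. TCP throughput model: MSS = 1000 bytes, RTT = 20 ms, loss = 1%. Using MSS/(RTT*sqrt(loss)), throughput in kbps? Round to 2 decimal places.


Given: MSS = 1000 bytes, RTT = 20 ms, loss = 1%
RTT in seconds = 20 / 1000 = 0.02
Loss rate = 1% = 0.01
sqrt(loss) = sqrt(0.01) = 0.1
Throughput (bytes/s) = 1000 / (0.02 * 0.1) = 500000.0000
Throughput (kbps) = 500000.0000 * 8 / 1000 = 4000.000000 -> 4000.00 kbps (2 dp)

4000.00


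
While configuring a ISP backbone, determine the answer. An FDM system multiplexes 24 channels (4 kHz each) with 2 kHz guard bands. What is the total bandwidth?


Given: 24 channels, 4 kHz each, guard = 2 kHz
Channel bandwidth = 24 * 4 = 96 kHz
Guard bands = 23 gaps * 2 kHz = 46 kHz
Total = 96 + 46 = 142 kHz

142


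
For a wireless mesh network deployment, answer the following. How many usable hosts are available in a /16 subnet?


Given: subnet mask /16
Host bits = 32 - 16 = 16
Total addresses = 2^16 = 65536
Usable hosts = 65536 - 2 (network + broadcast) = 65534

65534


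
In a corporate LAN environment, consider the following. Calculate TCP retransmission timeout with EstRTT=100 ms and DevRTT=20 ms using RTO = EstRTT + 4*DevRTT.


Given: EstRTT = 100 ms, DevRTT = 20 ms
Timeout = EstRTT + 4 * DevRTT
4 * DevRTT = 4 * 20 = 80
Timeout = 100 + 80 = 180 ms

180


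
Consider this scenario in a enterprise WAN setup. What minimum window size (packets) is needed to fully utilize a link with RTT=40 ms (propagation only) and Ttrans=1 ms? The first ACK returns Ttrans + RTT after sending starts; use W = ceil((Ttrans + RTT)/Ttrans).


Given: Ttrans = 1 ms, RTT = 40 ms (= 2 * Tprop, Tprop = 20 ms)
Time until first ACK returns = Ttrans + RTT = 1 + 40 = 41 ms
Need W * Ttrans >= Ttrans + RTT  ->  W >= (Ttrans + RTT) / Ttrans
(Ttrans + RTT) / Ttrans = 41 / 1 = 41
W_min = ceil(41) = 41

41


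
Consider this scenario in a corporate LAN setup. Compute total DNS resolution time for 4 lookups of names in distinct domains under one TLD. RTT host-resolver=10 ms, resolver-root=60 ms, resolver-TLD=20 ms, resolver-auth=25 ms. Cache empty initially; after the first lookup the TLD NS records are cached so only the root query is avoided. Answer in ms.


Lookup 1 (cold cache): local + root + TLD + auth = 10 + 60 + 20 + 25 = 115 ms
Lookups 2..4 (TLD NS cached -> skip root; new domain -> still ask TLD and auth): local + TLD + auth = 10 + 20 + 25 = 55 ms each
Remaining 3 lookups: 3 * 55 = 165 ms
Total = 115 + 165 = 280 ms

280


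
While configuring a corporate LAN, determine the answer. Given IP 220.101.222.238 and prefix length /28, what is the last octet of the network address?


Given: IP = 220.101.222.238, prefix = /28
Subnet mask = 255.255.255.240
Last octet of IP: 238
Last octet of mask: 240
Network last octet = 238 AND 240 = 224

224


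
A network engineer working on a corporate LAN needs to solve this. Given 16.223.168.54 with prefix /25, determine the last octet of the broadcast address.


Given: IP = 16.223.168.54, prefix = /25
Host bits = 32 - 25 = 7
Network last octet = 54 AND mask = 0
Host part size = 2^7 - 1 = 127
Broadcast last octet = 0 OR 127 = 127

127


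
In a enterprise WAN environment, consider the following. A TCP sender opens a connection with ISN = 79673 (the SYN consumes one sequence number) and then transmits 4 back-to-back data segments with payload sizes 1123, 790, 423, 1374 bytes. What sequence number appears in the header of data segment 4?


The SYN occupies sequence number ISN = 79673, so the first data byte is ISN + 1 = 79674.
SEQ of data segment i = (ISN + 1) + sum of payload sizes of segments 1..i-1.
Segment 1: SEQ = 79674, payload = 1123 bytes
Segment 2: SEQ = 80797, payload = 790 bytes
Segment 3: SEQ = 81587, payload = 423 bytes
Segment 4: SEQ = 82010, payload = 1374 bytes
SEQ of segment 4 = 79674 + 1123 + 790 + 423 = 82010

82010


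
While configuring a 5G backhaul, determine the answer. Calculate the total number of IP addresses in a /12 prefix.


Given: CIDR prefix /12
Host bits = 32 - 12 = 20
Total addresses = 2^20 = 1048576

1048576


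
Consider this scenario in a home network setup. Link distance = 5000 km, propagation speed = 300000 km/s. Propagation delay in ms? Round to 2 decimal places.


Given: distance = 5000 km, speed = 300000 km/s
Delay = distance / speed = 5000 / 300000 seconds
Delay in ms = 5000 * 1000 / 300000
Delay = 16.6667 ms
Rounded to 2 dp = 16.67 ms

16.67


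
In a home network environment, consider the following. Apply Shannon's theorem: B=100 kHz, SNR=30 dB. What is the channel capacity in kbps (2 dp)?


Given: B = 100 kHz, SNR = 30 dB
SNR linear = 10^(30/10) = 1000
1 + SNR = 1001
log2(1001) = 9.9672262588
C = 100 * 1000 * 9.9672262588 = 996722.6259 bps
C = 996.722626 kbps -> 996.72 kbps (2 dp)

996.72


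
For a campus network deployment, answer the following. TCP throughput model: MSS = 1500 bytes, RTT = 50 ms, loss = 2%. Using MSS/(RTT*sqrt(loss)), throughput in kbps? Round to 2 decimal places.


Given: MSS = 1500 bytes, RTT = 50 ms, loss = 2%
RTT in seconds = 50 / 1000 = 0.05
Loss rate = 2% = 0.02
sqrt(loss) = sqrt(0.02) = 0.141421356237
Throughput (bytes/s) = 1500 / (0.05 * 0.141421356237) = 212132.0344
Throughput (kbps) = 212132.0344 * 8 / 1000 = 1697.056275 -> 1697.06 kbps (2 dp)

1697.06


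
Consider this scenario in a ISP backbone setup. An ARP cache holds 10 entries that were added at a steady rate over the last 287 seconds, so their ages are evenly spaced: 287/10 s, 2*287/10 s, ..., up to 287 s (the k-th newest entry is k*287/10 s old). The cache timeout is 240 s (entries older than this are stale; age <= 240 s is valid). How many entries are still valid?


Ages are k * 287/10 s for k = 1..10 (spacing = 28.7000 s).
Entry k is valid iff k * 287/10 <= 240 iff k <= 10 * 240 / 287 = 8.3624
n_valid = floor(8.3624) = 8
(n_stale = 10 - 8 = 2)

8


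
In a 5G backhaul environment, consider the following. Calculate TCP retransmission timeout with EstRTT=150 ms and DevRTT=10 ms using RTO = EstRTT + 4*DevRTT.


Given: EstRTT = 150 ms, DevRTT = 10 ms
Timeout = EstRTT + 4 * DevRTT
4 * DevRTT = 4 * 10 = 40
Timeout = 150 + 40 = 190 ms

190


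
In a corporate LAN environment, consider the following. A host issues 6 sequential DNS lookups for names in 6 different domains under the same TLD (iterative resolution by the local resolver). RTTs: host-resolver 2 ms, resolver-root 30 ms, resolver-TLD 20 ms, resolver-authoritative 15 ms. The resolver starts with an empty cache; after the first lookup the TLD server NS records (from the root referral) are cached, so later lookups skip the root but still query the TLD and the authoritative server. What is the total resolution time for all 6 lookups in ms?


Lookup 1 (cold cache): local + root + TLD + auth = 2 + 30 + 20 + 15 = 67 ms
Lookups 2..6 (TLD NS cached -> skip root; new domain -> still ask TLD and auth): local + TLD + auth = 2 + 20 + 15 = 37 ms each
Remaining 5 lookups: 5 * 37 = 185 ms
Total = 67 + 185 = 252 ms

252


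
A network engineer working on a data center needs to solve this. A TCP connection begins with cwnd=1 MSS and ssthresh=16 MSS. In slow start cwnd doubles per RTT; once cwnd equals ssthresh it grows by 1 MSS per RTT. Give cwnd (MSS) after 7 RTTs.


RTT 0: cwnd = 1 MSS (initial)
RTT 1: cwnd = 2 MSS (slow start, doubled)
RTT 2: cwnd = 4 MSS (slow start, doubled)
RTT 3: cwnd = 8 MSS (slow start, doubled)
RTT 4: cwnd = 16 MSS (slow start, doubled)
RTT 5: cwnd = 17 MSS (congestion avoidance, +1)
RTT 6: cwnd = 18 MSS (congestion avoidance, +1)
RTT 7: cwnd = 19 MSS (congestion avoidance, +1)

19


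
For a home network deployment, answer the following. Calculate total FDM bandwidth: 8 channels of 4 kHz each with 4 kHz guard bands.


Given: 8 channels, 4 kHz each, guard = 4 kHz
Channel bandwidth = 8 * 4 = 32 kHz
Guard bands = 7 gaps * 4 kHz = 28 kHz
Total = 32 + 28 = 60 kHz

60


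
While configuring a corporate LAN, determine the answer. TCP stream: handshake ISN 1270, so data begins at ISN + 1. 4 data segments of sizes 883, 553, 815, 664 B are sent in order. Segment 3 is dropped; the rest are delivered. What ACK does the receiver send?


SYN uses sequence number 1270; first data byte = ISN + 1 = 1271.
Segment 1: SEQ = 1271, len = 883 B, covers [1271, 2153]
Segment 2: SEQ = 2154, len = 553 B, covers [2154, 2706]
Segment 3: SEQ = 2707, len = 815 B, covers [2707, 3521] [LOST]
Segment 4: SEQ = 3522, len = 664 B, covers [3522, 4185]
In-order data received: bytes [1271, 2706] (segments 1..2).
Segment 3 missing -> gap begins at byte 2707; later segments buffered out of order.
Cumulative ACK = next expected in-order byte = 1271 + 883 + 553 = 2707

2707


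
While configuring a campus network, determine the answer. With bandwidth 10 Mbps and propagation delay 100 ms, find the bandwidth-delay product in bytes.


Given: bandwidth = 10 Mbps, delay = 100 ms
BDP in bits = 10 * 10^6 * 100 / 1000
BDP in bits = 1000000
BDP in bytes = 1000000 / 8 = 125000

125000


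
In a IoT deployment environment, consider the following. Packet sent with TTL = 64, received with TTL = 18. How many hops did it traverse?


Given: initial TTL = 64, received TTL = 18
Hops = initial TTL - received TTL
Hops = 64 - 18 = 46

46


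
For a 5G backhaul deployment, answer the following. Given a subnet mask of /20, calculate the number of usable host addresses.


Given: subnet mask /20
Host bits = 32 - 20 = 12
Total addresses = 2^12 = 4096
Usable hosts = 4096 - 2 (network + broadcast) = 4094

4094


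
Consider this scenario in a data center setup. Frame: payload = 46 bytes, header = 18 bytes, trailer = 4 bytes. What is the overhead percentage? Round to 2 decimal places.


Given: payload = 46 B, header = 18 B, trailer = 4 B
Overhead bytes = header + trailer = 18 + 4 = 22
Total frame = payload + overhead = 46 + 22 = 68
Overhead % = 22 / 68 * 100 = 32.3529% -> 32.35% (2 dp)

32.35


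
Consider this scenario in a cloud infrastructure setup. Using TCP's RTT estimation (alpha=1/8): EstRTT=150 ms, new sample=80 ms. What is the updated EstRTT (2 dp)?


Given: EstRTT = 150 ms, SampleRTT = 80 ms, alpha = 1/8
New EstRTT = (1 - alpha) * EstRTT + alpha * SampleRTT
(7/8) * 150 = 131.25
(1/8) * 80 = 10
New EstRTT = 131.25 + 10 = 141.25 ms -> 141.25 ms (2 dp)

141.25


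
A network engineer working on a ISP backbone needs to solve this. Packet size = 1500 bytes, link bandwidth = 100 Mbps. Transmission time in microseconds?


Given: packet = 1500 bytes, bandwidth = 100 Mbps
Packet in bits = 1500 * 8 = 12000 bits
Bandwidth = 100 * 10^6 = 100000000 bps
Time = 12000 / 100000000 seconds
Time in us = 12000 * 10^6 / 100000000 = 120

120


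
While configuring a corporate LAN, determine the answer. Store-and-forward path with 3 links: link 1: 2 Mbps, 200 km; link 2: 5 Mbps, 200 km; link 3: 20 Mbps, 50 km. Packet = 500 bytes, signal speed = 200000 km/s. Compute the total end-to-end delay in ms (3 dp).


Packet = 500 bytes = 4000 bits. Store-and-forward: sum (t_trans + t_prop) per link.
Link 1: t_trans = 4000/(2*10^6) s = 2.0000 ms; t_prop = 200/200000 s = 1.0000 ms; subtotal = 3.0000 ms
Link 2: t_trans = 4000/(5*10^6) s = 0.8000 ms; t_prop = 200/200000 s = 1.0000 ms; subtotal = 1.8000 ms
Link 3: t_trans = 4000/(20*10^6) s = 0.2000 ms; t_prop = 50/200000 s = 0.2500 ms; subtotal = 0.4500 ms
End-to-end = 3.0000 + 1.8000 + 0.4500 = 5.2500 ms -> 5.250 ms (3 dp)

5.250


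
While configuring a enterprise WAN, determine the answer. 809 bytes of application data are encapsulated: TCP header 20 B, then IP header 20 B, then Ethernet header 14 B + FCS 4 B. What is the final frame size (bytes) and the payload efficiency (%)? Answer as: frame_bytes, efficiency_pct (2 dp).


TCP segment = 809 + 20 = 829 B
IP packet = 829 + 20 = 849 B
Ethernet frame = 849 + 14 + 4 = 867 B
Efficiency = app / frame = 809 / 867 = 0.933103 = 93.3103% -> 93.31% (2 dp)

867, 93.31


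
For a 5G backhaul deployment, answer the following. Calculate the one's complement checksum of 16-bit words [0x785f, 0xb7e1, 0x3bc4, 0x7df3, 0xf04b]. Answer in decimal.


Given words: [0x785f, 0xb7e1, 0x3bc4, 0x7df3, 0xf04b]
Step 1: Sum all words
Raw sum = 30815 + 47073 + 15300 + 32243 + 61515 = 186946
Step 2: Fold carry: (55874 + 2) = 55876
One's complement = ~55876 & 0xFFFF = 9659

9659


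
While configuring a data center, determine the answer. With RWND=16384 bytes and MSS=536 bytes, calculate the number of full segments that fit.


Given: RWND = 16384 bytes, MSS = 536 bytes
Full segments = floor(RWND / MSS)
Full segments = floor(16384 / 536)
Full segments = floor(30.5672) = 30

30


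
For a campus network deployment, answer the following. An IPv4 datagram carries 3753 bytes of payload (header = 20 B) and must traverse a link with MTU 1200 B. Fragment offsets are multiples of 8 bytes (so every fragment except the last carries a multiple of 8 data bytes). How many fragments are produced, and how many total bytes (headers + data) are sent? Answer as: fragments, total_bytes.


Max data per non-final fragment = floor((MTU - header)/8)*8 = floor((1200 - 20)/8)*8 = floor(1180/8)*8 = 1176 B
Final fragment needs no 8-byte alignment: it can carry up to MTU - header = 1180 B
Non-final fragments needed = ceil((payload - 1180) / 1176) = ceil(2573/1176) = ceil(2.1879) = 3
Number of fragments = 3 + 1 = 4
Fragment sizes (data): 3 * 1176 B + 225 B (last, 225 <= 1180 OK)
Total bytes sent = payload + n_frags * header = 3753 + 4*20 = 3753 + 80 = 3833 B

4, 3833


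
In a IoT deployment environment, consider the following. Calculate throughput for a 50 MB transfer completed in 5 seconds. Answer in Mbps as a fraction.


Given: file = 50 MB, time = 5 s
File in Mb = 50 * 8 = 400 Mb
Throughput = 400 / 5 Mbps
Throughput = 80 Mbps

80


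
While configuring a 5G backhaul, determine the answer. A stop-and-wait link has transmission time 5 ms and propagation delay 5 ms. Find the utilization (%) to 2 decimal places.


Given: Ttrans = 5 ms, Tprop = 5 ms
RTT = 2 * Tprop = 2 * 5 = 10 ms
U = Ttrans / (Ttrans + RTT)
U = 5 / (5 + 10)
U = 5 / 15 = 0.333333
U% = 33.33%

33.33


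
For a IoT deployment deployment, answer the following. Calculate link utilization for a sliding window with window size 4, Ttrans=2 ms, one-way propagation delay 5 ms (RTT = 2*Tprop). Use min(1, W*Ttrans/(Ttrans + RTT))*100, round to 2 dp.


Given: W = 4, Ttrans = 2 ms, RTT = 10 ms (= 2 * Tprop, Tprop = 5 ms)
Cycle time = Ttrans + RTT = 2 + 10 = 12 ms (first packet sent until its ACK returns)
W * Ttrans = 4 * 2 = 8 ms of sending per cycle
W * Ttrans / (Ttrans + RTT) = 8 / 12 = 0.666667
U = min(1, 0.666667) = 0.666667
U% = 66.67%

66.67


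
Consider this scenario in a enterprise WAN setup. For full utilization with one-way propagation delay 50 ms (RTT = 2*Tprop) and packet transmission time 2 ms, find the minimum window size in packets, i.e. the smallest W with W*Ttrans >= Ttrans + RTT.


Given: Ttrans = 2 ms, RTT = 100 ms (= 2 * Tprop, Tprop = 50 ms)
Time until first ACK returns = Ttrans + RTT = 2 + 100 = 102 ms
Need W * Ttrans >= Ttrans + RTT  ->  W >= (Ttrans + RTT) / Ttrans
(Ttrans + RTT) / Ttrans = 102 / 2 = 51
W_min = ceil(51) = 51

51


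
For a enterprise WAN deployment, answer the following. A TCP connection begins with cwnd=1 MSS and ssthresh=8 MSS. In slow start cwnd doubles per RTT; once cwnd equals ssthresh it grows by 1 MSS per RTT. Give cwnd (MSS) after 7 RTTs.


RTT 0: cwnd = 1 MSS (initial)
RTT 1: cwnd = 2 MSS (slow start, doubled)
RTT 2: cwnd = 4 MSS (slow start, doubled)
RTT 3: cwnd = 8 MSS (slow start, doubled)
RTT 4: cwnd = 9 MSS (congestion avoidance, +1)
RTT 5: cwnd = 10 MSS (congestion avoidance, +1)
RTT 6: cwnd = 11 MSS (congestion avoidance, +1)
RTT 7: cwnd = 12 MSS (congestion avoidance, +1)

12


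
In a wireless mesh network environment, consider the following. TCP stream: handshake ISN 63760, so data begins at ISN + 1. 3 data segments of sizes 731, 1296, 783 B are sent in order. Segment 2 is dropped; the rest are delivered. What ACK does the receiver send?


SYN uses sequence number 63760; first data byte = ISN + 1 = 63761.
Segment 1: SEQ = 63761, len = 731 B, covers [63761, 64491]
Segment 2: SEQ = 64492, len = 1296 B, covers [64492, 65787] [LOST]
Segment 3: SEQ = 65788, len = 783 B, covers [65788, 66570]
In-order data received: bytes [63761, 64491] (segments 1..1).
Segment 2 missing -> gap begins at byte 64492; later segments buffered out of order.
Cumulative ACK = next expected in-order byte = 63761 + 731 = 64492

64492


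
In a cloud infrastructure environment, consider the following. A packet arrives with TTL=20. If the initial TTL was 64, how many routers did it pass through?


Given: initial TTL = 64, received TTL = 20
Hops = initial TTL - received TTL
Hops = 64 - 20 = 44

44


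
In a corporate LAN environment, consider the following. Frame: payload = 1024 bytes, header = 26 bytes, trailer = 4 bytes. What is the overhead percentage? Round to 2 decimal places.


Given: payload = 1024 B, header = 26 B, trailer = 4 B
Overhead bytes = header + trailer = 26 + 4 = 30
Total frame = payload + overhead = 1024 + 30 = 1054
Overhead % = 30 / 1054 * 100 = 2.8463% -> 2.85% (2 dp)

2.85


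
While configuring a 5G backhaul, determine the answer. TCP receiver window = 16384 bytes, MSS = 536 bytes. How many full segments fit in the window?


Given: RWND = 16384 bytes, MSS = 536 bytes
Full segments = floor(RWND / MSS)
Full segments = floor(16384 / 536)
Full segments = floor(30.5672) = 30

30


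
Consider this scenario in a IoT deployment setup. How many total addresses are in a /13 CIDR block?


Given: CIDR prefix /13
Host bits = 32 - 13 = 19
Total addresses = 2^19 = 524288

524288


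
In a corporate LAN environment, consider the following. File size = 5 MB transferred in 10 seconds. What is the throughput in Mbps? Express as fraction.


Given: file = 5 MB, time = 10 s
File in Mb = 5 * 8 = 40 Mb
Throughput = 40 / 10 Mbps
Throughput = 4 Mbps

4


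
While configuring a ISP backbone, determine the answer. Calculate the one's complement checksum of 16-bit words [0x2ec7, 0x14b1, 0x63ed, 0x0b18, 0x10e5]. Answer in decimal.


Given words: [0x2ec7, 0x14b1, 0x63ed, 0x0b18, 0x10e5]
Step 1: Sum all words
Raw sum = 11975 + 5297 + 25581 + 2840 + 4325 = 50018
One's complement = ~50018 & 0xFFFF = 15517

15517


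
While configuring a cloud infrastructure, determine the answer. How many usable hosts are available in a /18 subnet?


Given: subnet mask /18
Host bits = 32 - 18 = 14
Total addresses = 2^14 = 16384
Usable hosts = 16384 - 2 (network + broadcast) = 16382

16382


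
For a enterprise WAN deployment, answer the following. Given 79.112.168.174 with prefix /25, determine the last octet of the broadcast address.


Given: IP = 79.112.168.174, prefix = /25
Host bits = 32 - 25 = 7
Network last octet = 174 AND mask = 128
Host part size = 2^7 - 1 = 127
Broadcast last octet = 128 OR 127 = 255

255


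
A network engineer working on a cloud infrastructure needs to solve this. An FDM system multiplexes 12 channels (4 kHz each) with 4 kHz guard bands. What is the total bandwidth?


Given: 12 channels, 4 kHz each, guard = 4 kHz
Channel bandwidth = 12 * 4 = 48 kHz
Guard bands = 11 gaps * 4 kHz = 44 kHz
Total = 48 + 44 = 92 kHz

92


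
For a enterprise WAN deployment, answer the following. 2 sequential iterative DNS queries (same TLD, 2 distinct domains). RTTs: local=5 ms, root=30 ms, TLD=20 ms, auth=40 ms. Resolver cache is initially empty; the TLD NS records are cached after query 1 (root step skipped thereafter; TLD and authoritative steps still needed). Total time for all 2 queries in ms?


Lookup 1 (cold cache): local + root + TLD + auth = 5 + 30 + 20 + 40 = 95 ms
Lookups 2..2 (TLD NS cached -> skip root; new domain -> still ask TLD and auth): local + TLD + auth = 5 + 20 + 40 = 65 ms each
Remaining 1 lookups: 1 * 65 = 65 ms
Total = 95 + 65 = 160 ms

160


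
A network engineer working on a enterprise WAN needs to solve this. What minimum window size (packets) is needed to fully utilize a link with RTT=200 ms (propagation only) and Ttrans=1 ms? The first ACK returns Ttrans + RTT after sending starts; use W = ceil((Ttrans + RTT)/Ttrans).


Given: Ttrans = 1 ms, RTT = 200 ms (= 2 * Tprop, Tprop = 100 ms)
Time until first ACK returns = Ttrans + RTT = 1 + 200 = 201 ms
Need W * Ttrans >= Ttrans + RTT  ->  W >= (Ttrans + RTT) / Ttrans
(Ttrans + RTT) / Ttrans = 201 / 1 = 201
W_min = ceil(201) = 201

201


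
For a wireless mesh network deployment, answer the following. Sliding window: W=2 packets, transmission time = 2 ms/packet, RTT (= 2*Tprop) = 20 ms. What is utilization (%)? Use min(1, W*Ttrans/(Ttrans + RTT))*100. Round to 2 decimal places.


Given: W = 2, Ttrans = 2 ms, RTT = 20 ms (= 2 * Tprop, Tprop = 10 ms)
Cycle time = Ttrans + RTT = 2 + 20 = 22 ms (first packet sent until its ACK returns)
W * Ttrans = 2 * 2 = 4 ms of sending per cycle
W * Ttrans / (Ttrans + RTT) = 4 / 22 = 0.181818
U = min(1, 0.181818) = 0.181818
U% = 18.18%

18.18


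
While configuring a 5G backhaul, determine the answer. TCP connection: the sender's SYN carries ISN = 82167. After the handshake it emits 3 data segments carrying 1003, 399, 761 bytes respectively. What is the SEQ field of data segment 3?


The SYN occupies sequence number ISN = 82167, so the first data byte is ISN + 1 = 82168.
SEQ of data segment i = (ISN + 1) + sum of payload sizes of segments 1..i-1.
Segment 1: SEQ = 82168, payload = 1003 bytes
Segment 2: SEQ = 83171, payload = 399 bytes
Segment 3: SEQ = 83570, payload = 761 bytes
SEQ of segment 3 = 82168 + 1003 + 399 = 83570

83570


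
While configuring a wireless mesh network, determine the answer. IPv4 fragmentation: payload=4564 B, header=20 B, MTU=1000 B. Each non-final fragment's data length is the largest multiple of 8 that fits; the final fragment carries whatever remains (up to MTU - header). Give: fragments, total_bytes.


Max data per non-final fragment = floor((MTU - header)/8)*8 = floor((1000 - 20)/8)*8 = floor(980/8)*8 = 976 B
Final fragment needs no 8-byte alignment: it can carry up to MTU - header = 980 B
Non-final fragments needed = ceil((payload - 980) / 976) = ceil(3584/976) = ceil(3.6721) = 4
Number of fragments = 4 + 1 = 5
Fragment sizes (data): 4 * 976 B + 660 B (last, 660 <= 980 OK)
Total bytes sent = payload + n_frags * header = 4564 + 5*20 = 4564 + 100 = 4664 B

5, 4664


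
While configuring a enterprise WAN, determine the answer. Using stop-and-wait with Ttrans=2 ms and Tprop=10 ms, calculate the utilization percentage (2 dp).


Given: Ttrans = 2 ms, Tprop = 10 ms
RTT = 2 * Tprop = 2 * 10 = 20 ms
U = Ttrans / (Ttrans + RTT)
U = 2 / (2 + 20)
U = 2 / 22 = 0.090909
U% = 9.09%

9.09


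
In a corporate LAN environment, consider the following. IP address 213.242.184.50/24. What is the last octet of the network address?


Given: IP = 213.242.184.50, prefix = /24
Subnet mask = 255.255.255.0
Last octet of IP: 50
Last octet of mask: 0
Network last octet = 50 AND 0 = 0

0


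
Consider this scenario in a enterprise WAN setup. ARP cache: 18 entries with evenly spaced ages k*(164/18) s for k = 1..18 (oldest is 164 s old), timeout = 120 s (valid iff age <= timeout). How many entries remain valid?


Ages are k * 164/18 s for k = 1..18 (spacing = 9.1111 s).
Entry k is valid iff k * 164/18 <= 120 iff k <= 18 * 120 / 164 = 13.1707
n_valid = floor(13.1707) = 13
(n_stale = 18 - 13 = 5)

13


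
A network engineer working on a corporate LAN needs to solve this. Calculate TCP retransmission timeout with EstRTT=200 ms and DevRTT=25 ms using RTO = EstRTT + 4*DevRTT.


Given: EstRTT = 200 ms, DevRTT = 25 ms
Timeout = EstRTT + 4 * DevRTT
4 * DevRTT = 4 * 25 = 100
Timeout = 200 + 100 = 300 ms

300


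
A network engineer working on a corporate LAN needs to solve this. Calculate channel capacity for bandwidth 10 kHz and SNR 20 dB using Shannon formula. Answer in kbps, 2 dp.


Given: B = 10 kHz, SNR = 20 dB
SNR linear = 10^(20/10) = 100
1 + SNR = 101
log2(101) = 6.6582114828
C = 10 * 1000 * 6.6582114828 = 66582.1148 bps
C = 66.582115 kbps -> 66.58 kbps (2 dp)

66.58


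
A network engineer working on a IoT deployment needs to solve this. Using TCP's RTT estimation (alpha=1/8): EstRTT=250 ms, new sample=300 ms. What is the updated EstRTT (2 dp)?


Given: EstRTT = 250 ms, SampleRTT = 300 ms, alpha = 1/8
New EstRTT = (1 - alpha) * EstRTT + alpha * SampleRTT
(7/8) * 250 = 218.75
(1/8) * 300 = 37.5
New EstRTT = 218.75 + 37.5 = 256.25 ms -> 256.25 ms (2 dp)

256.25


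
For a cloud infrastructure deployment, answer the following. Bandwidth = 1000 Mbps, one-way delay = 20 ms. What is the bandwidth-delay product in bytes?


Given: bandwidth = 1000 Mbps, delay = 20 ms
BDP in bits = 1000 * 10^6 * 20 / 1000
BDP in bits = 20000000
BDP in bytes = 20000000 / 8 = 2500000

2500000


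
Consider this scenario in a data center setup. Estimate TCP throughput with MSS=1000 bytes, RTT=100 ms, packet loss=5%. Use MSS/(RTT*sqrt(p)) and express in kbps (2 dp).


Given: MSS = 1000 bytes, RTT = 100 ms, loss = 5%
RTT in seconds = 100 / 1000 = 0.1
Loss rate = 5% = 0.05
sqrt(loss) = sqrt(0.05) = 0.223606797750
Throughput (bytes/s) = 1000 / (0.1 * 0.223606797750) = 44721.3595
Throughput (kbps) = 44721.3595 * 8 / 1000 = 357.770876 -> 357.77 kbps (2 dp)

357.77


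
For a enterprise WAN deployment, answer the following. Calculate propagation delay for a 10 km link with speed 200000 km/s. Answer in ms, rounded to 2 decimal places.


Given: distance = 10 km, speed = 200000 km/s
Delay = distance / speed = 10 / 200000 seconds
Delay in ms = 10 * 1000 / 200000
Delay = 0.0500 ms
Rounded to 2 dp = 0.05 ms

0.05


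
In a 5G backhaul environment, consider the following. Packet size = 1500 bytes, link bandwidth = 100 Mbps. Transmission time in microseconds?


Given: packet = 1500 bytes, bandwidth = 100 Mbps
Packet in bits = 1500 * 8 = 12000 bits
Bandwidth = 100 * 10^6 = 100000000 bps
Time = 12000 / 100000000 seconds
Time in us = 12000 * 10^6 / 100000000 = 120

120


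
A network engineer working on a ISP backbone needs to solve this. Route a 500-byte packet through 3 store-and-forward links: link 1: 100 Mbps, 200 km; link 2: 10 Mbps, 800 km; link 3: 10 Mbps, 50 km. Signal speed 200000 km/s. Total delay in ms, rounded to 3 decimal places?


Packet = 500 bytes = 4000 bits. Store-and-forward: sum (t_trans + t_prop) per link.
Link 1: t_trans = 4000/(100*10^6) s = 0.0400 ms; t_prop = 200/200000 s = 1.0000 ms; subtotal = 1.0400 ms
Link 2: t_trans = 4000/(10*10^6) s = 0.4000 ms; t_prop = 800/200000 s = 4.0000 ms; subtotal = 4.4000 ms
Link 3: t_trans = 4000/(10*10^6) s = 0.4000 ms; t_prop = 50/200000 s = 0.2500 ms; subtotal = 0.6500 ms
End-to-end = 1.0400 + 4.4000 + 0.6500 = 6.0900 ms -> 6.090 ms (3 dp)

6.090


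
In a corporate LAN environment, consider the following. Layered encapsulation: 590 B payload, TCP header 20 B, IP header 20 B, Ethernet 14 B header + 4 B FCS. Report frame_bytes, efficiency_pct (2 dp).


TCP segment = 590 + 20 = 610 B
IP packet = 610 + 20 = 630 B
Ethernet frame = 630 + 14 + 4 = 648 B
Efficiency = app / frame = 590 / 648 = 0.910494 = 91.0494% -> 91.05% (2 dp)

648, 91.05


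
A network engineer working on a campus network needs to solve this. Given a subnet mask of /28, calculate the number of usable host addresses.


Given: subnet mask /28
Host bits = 32 - 28 = 4
Total addresses = 2^4 = 16
Usable hosts = 16 - 2 (network + broadcast) = 14

14
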